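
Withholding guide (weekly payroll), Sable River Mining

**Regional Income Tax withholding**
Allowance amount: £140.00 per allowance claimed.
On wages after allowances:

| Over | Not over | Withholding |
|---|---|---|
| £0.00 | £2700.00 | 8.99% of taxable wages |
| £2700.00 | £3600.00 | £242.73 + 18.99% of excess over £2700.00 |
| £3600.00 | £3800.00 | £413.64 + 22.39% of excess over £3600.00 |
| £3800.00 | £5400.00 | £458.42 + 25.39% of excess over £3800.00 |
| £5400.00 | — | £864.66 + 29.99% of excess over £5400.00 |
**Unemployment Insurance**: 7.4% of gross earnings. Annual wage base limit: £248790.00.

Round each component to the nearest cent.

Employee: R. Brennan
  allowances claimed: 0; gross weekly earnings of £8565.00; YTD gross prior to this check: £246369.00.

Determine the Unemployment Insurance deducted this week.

Unemployment Insurance: cap £248790.00 − YTD £246369.00 = £2421.00 subject; 7.4% × £2421.00 = £179.15

£179.15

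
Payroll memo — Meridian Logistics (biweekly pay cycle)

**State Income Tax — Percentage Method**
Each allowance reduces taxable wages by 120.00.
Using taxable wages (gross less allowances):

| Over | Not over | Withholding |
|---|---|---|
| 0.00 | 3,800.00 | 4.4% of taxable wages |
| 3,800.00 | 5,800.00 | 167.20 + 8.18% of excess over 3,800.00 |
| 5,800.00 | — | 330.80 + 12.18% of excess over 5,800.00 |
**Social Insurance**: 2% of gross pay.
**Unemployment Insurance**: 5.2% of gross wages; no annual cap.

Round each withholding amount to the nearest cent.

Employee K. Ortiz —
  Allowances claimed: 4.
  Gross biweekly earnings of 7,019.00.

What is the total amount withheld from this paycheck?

926.18

State Income Tax: taxable = 7,019.00 − 4×120.00 = 6,539.00
  330.80 + 12.18% × (6,539.00 − 5,800.00) = 330.80 + 12.18% × 739.00 = 420.81
Social Insurance: 2% × 7,019.00 = 140.38
Unemployment Insurance: 5.2% × 7,019.00 = 364.99
Total: 420.81 + 140.38 + 364.99 = 926.18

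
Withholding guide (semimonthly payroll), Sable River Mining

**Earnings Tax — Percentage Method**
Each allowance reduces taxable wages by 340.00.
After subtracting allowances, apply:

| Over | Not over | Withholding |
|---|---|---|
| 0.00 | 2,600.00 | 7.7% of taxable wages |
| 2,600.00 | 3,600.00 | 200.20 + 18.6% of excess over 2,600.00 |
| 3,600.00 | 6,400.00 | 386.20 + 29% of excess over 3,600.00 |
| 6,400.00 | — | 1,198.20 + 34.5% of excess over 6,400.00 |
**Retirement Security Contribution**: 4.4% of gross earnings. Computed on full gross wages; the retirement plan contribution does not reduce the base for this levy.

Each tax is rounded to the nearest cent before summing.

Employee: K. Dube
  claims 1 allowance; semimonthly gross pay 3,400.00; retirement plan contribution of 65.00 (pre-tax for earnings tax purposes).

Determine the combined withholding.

423.27

Earnings Tax: taxable = 3,400.00 − 65.00 − 1×340.00 = 2,995.00
  200.20 + 18.6% × (2,995.00 − 2,600.00) = 200.20 + 18.6% × 395.00 = 273.67
Retirement Security Contribution: 4.4% × 3,400.00 = 149.60
Total: 273.67 + 149.60 = 423.27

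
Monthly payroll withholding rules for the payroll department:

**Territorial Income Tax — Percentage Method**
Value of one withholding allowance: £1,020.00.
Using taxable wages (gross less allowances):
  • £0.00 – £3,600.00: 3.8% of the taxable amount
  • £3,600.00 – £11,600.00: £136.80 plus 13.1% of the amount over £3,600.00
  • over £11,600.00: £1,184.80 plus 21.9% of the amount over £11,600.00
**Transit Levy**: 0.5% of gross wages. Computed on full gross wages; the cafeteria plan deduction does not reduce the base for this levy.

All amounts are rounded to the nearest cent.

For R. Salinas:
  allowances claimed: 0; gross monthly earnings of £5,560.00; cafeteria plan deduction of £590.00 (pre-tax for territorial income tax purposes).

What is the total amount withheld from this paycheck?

Territorial Income Tax: taxable = £5,560.00 − £590.00 = £4,970.00
  £136.80 + 13.1% × (£4,970.00 − £3,600.00) = £136.80 + 13.1% × £1,370.00 = £316.27
Transit Levy: 0.5% × £5,560.00 = £27.80
Total: £316.27 + £27.80 = £344.07

£344.07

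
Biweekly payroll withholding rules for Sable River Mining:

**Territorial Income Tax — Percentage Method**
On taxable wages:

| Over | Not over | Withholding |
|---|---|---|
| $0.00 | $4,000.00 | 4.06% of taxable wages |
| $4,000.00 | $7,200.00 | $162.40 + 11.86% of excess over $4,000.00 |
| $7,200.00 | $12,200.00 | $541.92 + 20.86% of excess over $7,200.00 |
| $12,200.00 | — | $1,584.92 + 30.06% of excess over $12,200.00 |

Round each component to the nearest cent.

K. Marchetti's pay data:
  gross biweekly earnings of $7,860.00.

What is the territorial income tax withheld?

$679.60

Territorial Income Tax: taxable = $7,860.00
  $541.92 + 20.86% × ($7,860.00 − $7,200.00) = $541.92 + 20.86% × $660.00 = $679.60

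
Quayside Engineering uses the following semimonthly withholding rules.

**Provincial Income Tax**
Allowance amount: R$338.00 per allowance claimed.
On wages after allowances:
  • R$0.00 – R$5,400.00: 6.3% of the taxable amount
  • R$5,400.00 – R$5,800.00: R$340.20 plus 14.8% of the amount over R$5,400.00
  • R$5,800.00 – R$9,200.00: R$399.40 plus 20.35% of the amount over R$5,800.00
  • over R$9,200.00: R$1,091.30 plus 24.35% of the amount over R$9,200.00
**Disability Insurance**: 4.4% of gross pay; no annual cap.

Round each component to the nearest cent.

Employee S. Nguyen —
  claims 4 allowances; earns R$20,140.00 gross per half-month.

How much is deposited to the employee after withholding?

Provincial Income Tax: taxable = R$20,140.00 − 4×R$338.00 = R$18,788.00
  R$1,091.30 + 24.35% × (R$18,788.00 − R$9,200.00) = R$1,091.30 + 24.35% × R$9,588.00 = R$3,425.98
Disability Insurance: 4.4% × R$20,140.00 = R$886.16
Total withheld: R$3,425.98 + R$886.16 = R$4,312.14
Net pay: R$20,140.00 − R$4,312.14 = R$15,827.86

R$15,827.86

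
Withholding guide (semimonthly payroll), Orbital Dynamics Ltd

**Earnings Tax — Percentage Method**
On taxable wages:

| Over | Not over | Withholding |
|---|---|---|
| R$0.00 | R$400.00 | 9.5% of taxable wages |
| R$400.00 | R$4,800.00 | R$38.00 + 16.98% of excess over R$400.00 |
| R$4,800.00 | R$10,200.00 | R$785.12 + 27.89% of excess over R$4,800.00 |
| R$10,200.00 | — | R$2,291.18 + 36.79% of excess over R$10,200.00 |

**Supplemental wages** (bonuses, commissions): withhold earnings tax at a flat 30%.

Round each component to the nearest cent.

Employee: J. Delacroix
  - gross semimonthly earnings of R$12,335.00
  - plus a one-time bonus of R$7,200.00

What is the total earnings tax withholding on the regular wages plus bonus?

R$5,236.65

Earnings Tax: taxable = R$12,335.00
  R$2,291.18 + 36.79% × (R$12,335.00 − R$10,200.00) = R$2,291.18 + 36.79% × R$2,135.00 = R$3,076.65
Supplemental (30% flat on bonus): 30% × R$7,200.00 = R$2,160.00
Total earnings tax: R$3,076.65 + R$2,160.00 = R$5,236.65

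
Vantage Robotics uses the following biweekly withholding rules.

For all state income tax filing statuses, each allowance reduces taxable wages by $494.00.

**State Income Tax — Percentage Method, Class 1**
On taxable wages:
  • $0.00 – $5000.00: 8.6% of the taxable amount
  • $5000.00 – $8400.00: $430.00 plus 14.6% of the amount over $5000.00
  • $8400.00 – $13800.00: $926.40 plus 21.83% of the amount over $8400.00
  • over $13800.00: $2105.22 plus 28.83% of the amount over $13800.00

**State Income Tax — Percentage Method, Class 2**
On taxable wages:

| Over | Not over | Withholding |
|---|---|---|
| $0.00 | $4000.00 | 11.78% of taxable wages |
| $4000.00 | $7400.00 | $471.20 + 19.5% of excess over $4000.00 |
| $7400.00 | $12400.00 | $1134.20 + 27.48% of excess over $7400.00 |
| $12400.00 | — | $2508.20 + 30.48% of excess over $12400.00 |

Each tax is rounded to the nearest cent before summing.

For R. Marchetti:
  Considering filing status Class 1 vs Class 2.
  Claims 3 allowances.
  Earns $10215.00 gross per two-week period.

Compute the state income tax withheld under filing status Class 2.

$1500.51

State Income Tax (Class 2): taxable = $10215.00 − 3×$494.00 = $8733.00
  $1134.20 + 27.48% × ($8733.00 − $7400.00) = $1134.20 + 27.48% × $1333.00 = $1500.51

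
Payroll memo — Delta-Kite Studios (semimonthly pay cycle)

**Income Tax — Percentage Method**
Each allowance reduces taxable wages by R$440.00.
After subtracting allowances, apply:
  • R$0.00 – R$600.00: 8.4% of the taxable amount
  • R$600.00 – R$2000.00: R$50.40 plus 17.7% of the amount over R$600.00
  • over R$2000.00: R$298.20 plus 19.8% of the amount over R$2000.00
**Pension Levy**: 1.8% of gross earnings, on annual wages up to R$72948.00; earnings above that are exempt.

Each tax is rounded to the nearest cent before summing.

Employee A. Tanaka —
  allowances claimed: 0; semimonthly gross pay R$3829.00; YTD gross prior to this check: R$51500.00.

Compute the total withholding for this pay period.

R$729.26

Income Tax: taxable = R$3829.00
  R$298.20 + 19.8% × (R$3829.00 − R$2000.00) = R$298.20 + 19.8% × R$1829.00 = R$660.34
Pension Levy: 1.8% × R$3829.00 = R$68.92
Total: R$660.34 + R$68.92 = R$729.26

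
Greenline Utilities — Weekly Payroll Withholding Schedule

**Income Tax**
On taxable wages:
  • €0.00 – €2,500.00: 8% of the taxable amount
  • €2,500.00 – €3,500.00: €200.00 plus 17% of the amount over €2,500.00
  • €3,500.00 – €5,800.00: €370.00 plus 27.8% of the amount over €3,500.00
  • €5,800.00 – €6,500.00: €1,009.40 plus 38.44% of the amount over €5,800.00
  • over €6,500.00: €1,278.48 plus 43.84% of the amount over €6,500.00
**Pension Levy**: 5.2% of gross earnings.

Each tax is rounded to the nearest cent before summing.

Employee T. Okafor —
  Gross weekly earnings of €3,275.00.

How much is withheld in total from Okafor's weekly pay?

€502.05

Income Tax: taxable = €3,275.00
  €200.00 + 17% × (€3,275.00 − €2,500.00) = €200.00 + 17% × €775.00 = €331.75
Pension Levy: 5.2% × €3,275.00 = €170.30
Total: €331.75 + €170.30 = €502.05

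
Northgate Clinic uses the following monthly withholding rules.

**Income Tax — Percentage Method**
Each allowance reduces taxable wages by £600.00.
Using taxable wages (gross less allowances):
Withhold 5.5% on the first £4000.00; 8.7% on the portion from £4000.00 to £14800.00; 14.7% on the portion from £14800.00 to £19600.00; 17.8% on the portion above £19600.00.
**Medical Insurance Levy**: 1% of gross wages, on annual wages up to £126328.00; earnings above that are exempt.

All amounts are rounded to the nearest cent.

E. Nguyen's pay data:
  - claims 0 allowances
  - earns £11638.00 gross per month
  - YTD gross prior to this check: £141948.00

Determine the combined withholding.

Income Tax: taxable = £11638.00
  £220.00 + 8.7% × (£11638.00 − £4000.00) = £220.00 + 8.7% × £7638.00 = £884.51
Medical Insurance Levy: YTD £141948.00 ≥ cap £126328.00 → £0.00
Total: £884.51 + £0.00 = £884.51

£884.51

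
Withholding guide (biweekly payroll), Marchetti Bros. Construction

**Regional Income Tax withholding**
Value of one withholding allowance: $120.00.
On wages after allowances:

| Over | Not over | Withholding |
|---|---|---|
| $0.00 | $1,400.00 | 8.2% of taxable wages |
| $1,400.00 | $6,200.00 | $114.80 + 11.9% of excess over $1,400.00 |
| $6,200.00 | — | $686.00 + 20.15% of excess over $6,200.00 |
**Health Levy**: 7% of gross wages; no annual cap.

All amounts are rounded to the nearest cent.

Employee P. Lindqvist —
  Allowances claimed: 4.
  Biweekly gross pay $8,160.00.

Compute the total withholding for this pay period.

Regional Income Tax: taxable = $8,160.00 − 4×$120.00 = $7,680.00
  $686.00 + 20.15% × ($7,680.00 − $6,200.00) = $686.00 + 20.15% × $1,480.00 = $984.22
Health Levy: 7% × $8,160.00 = $571.20
Total: $984.22 + $571.20 = $1,555.42

$1,555.42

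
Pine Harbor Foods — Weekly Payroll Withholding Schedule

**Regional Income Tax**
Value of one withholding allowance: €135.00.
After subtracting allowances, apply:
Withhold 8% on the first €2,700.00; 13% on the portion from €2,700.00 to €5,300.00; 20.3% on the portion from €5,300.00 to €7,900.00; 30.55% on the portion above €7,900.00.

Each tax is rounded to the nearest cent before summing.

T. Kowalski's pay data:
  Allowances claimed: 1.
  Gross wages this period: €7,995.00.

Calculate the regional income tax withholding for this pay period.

€1,073.68

Regional Income Tax: taxable = €7,995.00 − 1×€135.00 = €7,860.00
  €554.00 + 20.3% × (€7,860.00 − €5,300.00) = €554.00 + 20.3% × €2,560.00 = €1,073.68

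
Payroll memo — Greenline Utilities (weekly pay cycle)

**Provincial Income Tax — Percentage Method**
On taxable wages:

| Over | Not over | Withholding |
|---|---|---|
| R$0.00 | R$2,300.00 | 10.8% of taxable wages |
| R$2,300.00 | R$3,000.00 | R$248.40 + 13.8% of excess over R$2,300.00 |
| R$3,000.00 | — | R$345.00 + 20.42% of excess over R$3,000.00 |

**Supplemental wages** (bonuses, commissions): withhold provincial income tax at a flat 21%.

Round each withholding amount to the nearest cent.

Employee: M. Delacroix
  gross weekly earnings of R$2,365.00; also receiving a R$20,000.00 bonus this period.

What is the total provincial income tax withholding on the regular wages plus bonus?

Provincial Income Tax: taxable = R$2,365.00
  R$248.40 + 13.8% × (R$2,365.00 − R$2,300.00) = R$248.40 + 13.8% × R$65.00 = R$257.37
Supplemental (21% flat on bonus): 21% × R$20,000.00 = R$4,200.00
Total provincial income tax: R$257.37 + R$4,200.00 = R$4,457.37

R$4,457.37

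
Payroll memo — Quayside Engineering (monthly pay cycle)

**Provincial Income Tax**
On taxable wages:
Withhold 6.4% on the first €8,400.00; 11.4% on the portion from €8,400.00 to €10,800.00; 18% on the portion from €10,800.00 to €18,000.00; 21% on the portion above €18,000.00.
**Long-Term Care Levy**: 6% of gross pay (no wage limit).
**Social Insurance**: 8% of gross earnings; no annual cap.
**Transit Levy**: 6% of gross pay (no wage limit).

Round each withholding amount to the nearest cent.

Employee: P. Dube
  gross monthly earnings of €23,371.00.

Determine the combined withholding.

€7,909.31

Provincial Income Tax: taxable = €23,371.00
  €2,107.20 + 21% × (€23,371.00 − €18,000.00) = €2,107.20 + 21% × €5,371.00 = €3,235.11
Long-Term Care Levy: 6% × €23,371.00 = €1,402.26
Social Insurance: 8% × €23,371.00 = €1,869.68
Transit Levy: 6% × €23,371.00 = €1,402.26
Total: €3,235.11 + €1,402.26 + €1,869.68 + €1,402.26 = €7,909.31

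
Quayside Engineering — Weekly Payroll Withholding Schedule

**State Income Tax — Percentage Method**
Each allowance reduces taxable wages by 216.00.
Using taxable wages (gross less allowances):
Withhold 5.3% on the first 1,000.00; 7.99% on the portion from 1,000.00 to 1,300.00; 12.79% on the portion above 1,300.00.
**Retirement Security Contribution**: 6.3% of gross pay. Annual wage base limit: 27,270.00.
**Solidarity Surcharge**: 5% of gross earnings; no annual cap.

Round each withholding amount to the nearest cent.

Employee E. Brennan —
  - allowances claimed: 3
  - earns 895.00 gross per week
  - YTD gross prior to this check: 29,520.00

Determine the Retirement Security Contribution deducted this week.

0.00

Retirement Security Contribution: YTD 29,520.00 ≥ cap 27,270.00 → 0.00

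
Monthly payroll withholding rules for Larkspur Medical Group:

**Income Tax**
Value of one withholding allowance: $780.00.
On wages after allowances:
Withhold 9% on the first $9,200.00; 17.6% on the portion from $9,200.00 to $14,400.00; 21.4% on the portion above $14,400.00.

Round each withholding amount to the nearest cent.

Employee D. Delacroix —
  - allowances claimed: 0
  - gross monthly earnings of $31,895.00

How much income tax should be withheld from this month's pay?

$5,487.13

Income Tax: taxable = $31,895.00
  $1,743.20 + 21.4% × ($31,895.00 − $14,400.00) = $1,743.20 + 21.4% × $17,495.00 = $5,487.13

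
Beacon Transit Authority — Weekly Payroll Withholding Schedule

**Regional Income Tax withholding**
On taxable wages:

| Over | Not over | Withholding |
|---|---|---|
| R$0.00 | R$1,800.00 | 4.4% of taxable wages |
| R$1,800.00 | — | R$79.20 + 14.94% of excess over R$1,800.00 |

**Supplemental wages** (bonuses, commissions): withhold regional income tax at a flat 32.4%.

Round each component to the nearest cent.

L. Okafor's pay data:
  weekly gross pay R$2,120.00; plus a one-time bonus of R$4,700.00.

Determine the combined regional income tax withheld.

Regional Income Tax: taxable = R$2,120.00
  R$79.20 + 14.94% × (R$2,120.00 − R$1,800.00) = R$79.20 + 14.94% × R$320.00 = R$127.01
Supplemental (32.4% flat on bonus): 32.4% × R$4,700.00 = R$1,522.80
Total regional income tax: R$127.01 + R$1,522.80 = R$1,649.81

R$1,649.81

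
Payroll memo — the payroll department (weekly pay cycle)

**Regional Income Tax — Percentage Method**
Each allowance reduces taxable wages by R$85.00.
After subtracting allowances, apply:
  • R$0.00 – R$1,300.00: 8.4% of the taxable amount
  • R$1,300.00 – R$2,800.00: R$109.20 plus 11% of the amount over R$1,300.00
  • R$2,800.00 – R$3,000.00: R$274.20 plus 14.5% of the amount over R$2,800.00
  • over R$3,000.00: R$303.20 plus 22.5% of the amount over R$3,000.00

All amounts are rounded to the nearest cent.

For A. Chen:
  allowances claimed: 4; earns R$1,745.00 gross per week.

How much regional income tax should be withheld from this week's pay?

Regional Income Tax: taxable = R$1,745.00 − 4×R$85.00 = R$1,405.00
  R$109.20 + 11% × (R$1,405.00 − R$1,300.00) = R$109.20 + 11% × R$105.00 = R$120.75

R$120.75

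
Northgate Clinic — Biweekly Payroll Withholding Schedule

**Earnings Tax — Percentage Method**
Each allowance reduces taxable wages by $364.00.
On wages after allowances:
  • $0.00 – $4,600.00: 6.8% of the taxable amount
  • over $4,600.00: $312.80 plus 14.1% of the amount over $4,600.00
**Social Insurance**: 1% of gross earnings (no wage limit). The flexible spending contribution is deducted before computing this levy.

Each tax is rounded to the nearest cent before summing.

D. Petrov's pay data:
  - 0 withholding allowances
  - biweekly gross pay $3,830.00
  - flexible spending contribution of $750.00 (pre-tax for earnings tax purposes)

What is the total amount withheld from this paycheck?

Earnings Tax: taxable = $3,830.00 − $750.00 = $3,080.00
  6.8% × $3,080.00 = $209.44
Social Insurance: 1% × $3,080.00 = $30.80
Total: $209.44 + $30.80 = $240.24

$240.24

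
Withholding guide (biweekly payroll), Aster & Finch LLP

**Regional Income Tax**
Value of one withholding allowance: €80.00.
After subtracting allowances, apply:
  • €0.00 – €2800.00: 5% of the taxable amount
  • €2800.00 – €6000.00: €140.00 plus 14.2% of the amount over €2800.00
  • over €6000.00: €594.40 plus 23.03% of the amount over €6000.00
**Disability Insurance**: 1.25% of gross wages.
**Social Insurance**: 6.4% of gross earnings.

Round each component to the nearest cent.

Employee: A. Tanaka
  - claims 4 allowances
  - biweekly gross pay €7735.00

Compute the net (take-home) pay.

Regional Income Tax: taxable = €7735.00 − 4×€80.00 = €7415.00
  €594.40 + 23.03% × (€7415.00 − €6000.00) = €594.40 + 23.03% × €1415.00 = €920.27
Disability Insurance: 1.25% × €7735.00 = €96.69
Social Insurance: 6.4% × €7735.00 = €495.04
Total withheld: €920.27 + €96.69 + €495.04 = €1512.00
Net pay: €7735.00 − €1512.00 = €6223.00

€6223.00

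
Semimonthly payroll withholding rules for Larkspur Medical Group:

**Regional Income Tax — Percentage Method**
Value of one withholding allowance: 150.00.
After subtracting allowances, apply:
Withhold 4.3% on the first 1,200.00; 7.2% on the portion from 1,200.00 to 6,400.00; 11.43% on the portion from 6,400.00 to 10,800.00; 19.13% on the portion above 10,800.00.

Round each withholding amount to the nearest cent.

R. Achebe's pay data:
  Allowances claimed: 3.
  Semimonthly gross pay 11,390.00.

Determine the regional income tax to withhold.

955.70

Regional Income Tax: taxable = 11,390.00 − 3×150.00 = 10,940.00
  928.92 + 19.13% × (10,940.00 − 10,800.00) = 928.92 + 19.13% × 140.00 = 955.70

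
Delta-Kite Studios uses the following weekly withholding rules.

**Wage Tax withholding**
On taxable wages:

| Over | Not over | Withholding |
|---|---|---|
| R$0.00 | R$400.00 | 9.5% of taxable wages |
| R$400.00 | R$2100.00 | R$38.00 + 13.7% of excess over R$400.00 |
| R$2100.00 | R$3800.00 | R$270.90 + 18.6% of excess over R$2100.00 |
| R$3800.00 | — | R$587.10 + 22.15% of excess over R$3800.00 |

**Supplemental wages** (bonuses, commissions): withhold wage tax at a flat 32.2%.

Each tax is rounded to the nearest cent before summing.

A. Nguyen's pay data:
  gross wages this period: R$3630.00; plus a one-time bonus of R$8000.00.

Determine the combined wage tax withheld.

Wage Tax: taxable = R$3630.00
  R$270.90 + 18.6% × (R$3630.00 − R$2100.00) = R$270.90 + 18.6% × R$1530.00 = R$555.48
Supplemental (32.2% flat on bonus): 32.2% × R$8000.00 = R$2576.00
Total wage tax: R$555.48 + R$2576.00 = R$3131.48

R$3131.48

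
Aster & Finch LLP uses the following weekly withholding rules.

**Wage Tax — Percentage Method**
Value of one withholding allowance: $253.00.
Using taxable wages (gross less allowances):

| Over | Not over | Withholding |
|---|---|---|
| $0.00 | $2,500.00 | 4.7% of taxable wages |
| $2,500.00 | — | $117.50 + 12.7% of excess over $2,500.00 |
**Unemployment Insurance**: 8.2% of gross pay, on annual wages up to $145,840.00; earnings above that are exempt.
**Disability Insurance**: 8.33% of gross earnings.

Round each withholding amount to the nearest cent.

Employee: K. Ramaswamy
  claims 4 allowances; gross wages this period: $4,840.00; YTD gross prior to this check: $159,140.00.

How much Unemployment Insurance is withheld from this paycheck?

$0.00

Unemployment Insurance: YTD $159,140.00 ≥ cap $145,840.00 → $0.00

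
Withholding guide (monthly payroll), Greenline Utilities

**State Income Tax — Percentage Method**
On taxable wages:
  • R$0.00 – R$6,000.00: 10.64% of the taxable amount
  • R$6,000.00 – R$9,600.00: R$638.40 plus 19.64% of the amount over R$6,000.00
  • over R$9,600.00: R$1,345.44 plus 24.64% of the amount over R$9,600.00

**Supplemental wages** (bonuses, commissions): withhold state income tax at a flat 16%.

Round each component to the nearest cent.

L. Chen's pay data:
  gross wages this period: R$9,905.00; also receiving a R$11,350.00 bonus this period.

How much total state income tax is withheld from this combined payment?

R$3,236.59

State Income Tax: taxable = R$9,905.00
  R$1,345.44 + 24.64% × (R$9,905.00 − R$9,600.00) = R$1,345.44 + 24.64% × R$305.00 = R$1,420.59
Supplemental (16% flat on bonus): 16% × R$11,350.00 = R$1,816.00
Total state income tax: R$1,420.59 + R$1,816.00 = R$3,236.59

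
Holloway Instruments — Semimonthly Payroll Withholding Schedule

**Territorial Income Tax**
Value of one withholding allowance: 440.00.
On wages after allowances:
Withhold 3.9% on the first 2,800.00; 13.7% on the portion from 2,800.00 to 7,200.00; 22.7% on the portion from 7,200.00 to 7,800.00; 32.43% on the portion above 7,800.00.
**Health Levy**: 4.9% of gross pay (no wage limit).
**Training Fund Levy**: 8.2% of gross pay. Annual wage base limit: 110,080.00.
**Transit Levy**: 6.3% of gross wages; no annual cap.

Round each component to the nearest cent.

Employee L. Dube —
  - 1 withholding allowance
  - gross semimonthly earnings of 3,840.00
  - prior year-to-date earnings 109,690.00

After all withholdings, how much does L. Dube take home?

Territorial Income Tax: taxable = 3,840.00 − 1×440.00 = 3,400.00
  109.20 + 13.7% × (3,400.00 − 2,800.00) = 109.20 + 13.7% × 600.00 = 191.40
Health Levy: 4.9% × 3,840.00 = 188.16
Training Fund Levy: cap 110,080.00 − YTD 109,690.00 = 390.00 subject; 8.2% × 390.00 = 31.98
Transit Levy: 6.3% × 3,840.00 = 241.92
Total withheld: 191.40 + 188.16 + 31.98 + 241.92 = 653.46
Net pay: 3,840.00 − 653.46 = 3,186.54

3,186.54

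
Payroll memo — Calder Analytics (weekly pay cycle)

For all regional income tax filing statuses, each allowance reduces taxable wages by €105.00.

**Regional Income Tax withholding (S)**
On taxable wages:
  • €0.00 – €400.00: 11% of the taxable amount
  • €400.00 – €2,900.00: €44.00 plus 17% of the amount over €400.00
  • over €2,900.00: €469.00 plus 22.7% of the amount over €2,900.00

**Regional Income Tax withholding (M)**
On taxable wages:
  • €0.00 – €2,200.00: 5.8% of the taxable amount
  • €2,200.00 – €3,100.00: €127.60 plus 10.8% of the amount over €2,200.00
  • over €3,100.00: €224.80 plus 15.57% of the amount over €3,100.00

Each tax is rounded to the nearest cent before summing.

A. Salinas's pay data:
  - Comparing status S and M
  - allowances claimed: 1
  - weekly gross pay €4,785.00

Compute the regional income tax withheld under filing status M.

€470.81

Regional Income Tax (M): taxable = €4,785.00 − 1×€105.00 = €4,680.00
  €224.80 + 15.57% × (€4,680.00 − €3,100.00) = €224.80 + 15.57% × €1,580.00 = €470.81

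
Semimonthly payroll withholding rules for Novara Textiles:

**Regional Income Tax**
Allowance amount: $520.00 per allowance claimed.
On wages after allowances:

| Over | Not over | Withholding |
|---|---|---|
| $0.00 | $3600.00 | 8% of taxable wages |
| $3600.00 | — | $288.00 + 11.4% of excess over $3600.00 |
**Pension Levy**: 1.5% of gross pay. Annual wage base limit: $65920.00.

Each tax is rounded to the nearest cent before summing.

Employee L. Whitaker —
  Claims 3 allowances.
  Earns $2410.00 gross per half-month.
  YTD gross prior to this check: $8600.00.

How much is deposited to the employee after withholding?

Regional Income Tax: taxable = $2410.00 − 3×$520.00 = $850.00
  8% × $850.00 = $68.00
Pension Levy: 1.5% × $2410.00 = $36.15
Total withheld: $68.00 + $36.15 = $104.15
Net pay: $2410.00 − $104.15 = $2305.85

$2305.85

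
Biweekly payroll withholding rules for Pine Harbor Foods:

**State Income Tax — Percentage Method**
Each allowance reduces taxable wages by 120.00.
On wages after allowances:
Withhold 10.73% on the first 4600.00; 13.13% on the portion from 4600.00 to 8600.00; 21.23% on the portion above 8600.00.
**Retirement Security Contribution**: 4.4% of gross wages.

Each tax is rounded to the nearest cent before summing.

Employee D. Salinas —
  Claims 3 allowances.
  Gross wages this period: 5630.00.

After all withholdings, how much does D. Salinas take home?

4800.73

State Income Tax: taxable = 5630.00 − 3×120.00 = 5270.00
  493.58 + 13.13% × (5270.00 − 4600.00) = 493.58 + 13.13% × 670.00 = 581.55
Retirement Security Contribution: 4.4% × 5630.00 = 247.72
Total withheld: 581.55 + 247.72 = 829.27
Net pay: 5630.00 − 829.27 = 4800.73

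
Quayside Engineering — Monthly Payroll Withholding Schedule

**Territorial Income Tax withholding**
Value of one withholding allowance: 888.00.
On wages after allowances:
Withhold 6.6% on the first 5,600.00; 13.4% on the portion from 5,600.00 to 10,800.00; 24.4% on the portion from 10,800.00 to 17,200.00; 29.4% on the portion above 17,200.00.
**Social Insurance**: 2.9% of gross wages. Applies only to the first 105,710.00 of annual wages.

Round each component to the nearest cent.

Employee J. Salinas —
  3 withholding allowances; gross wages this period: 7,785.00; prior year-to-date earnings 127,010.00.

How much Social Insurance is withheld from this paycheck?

0.00

Social Insurance: YTD 127,010.00 ≥ cap 105,710.00 → 0.00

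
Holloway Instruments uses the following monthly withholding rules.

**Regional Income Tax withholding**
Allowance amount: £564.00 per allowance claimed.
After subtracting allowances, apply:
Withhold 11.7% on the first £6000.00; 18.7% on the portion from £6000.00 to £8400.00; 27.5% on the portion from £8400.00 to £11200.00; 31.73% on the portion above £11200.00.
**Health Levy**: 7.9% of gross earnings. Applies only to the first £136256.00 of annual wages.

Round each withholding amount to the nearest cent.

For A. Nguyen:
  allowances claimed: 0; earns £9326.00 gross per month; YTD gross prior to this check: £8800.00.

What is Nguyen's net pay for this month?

Regional Income Tax: taxable = £9326.00
  £1150.80 + 27.5% × (£9326.00 − £8400.00) = £1150.80 + 27.5% × £926.00 = £1405.45
Health Levy: 7.9% × £9326.00 = £736.75
Total withheld: £1405.45 + £736.75 = £2142.20
Net pay: £9326.00 − £2142.20 = £7183.80

£7183.80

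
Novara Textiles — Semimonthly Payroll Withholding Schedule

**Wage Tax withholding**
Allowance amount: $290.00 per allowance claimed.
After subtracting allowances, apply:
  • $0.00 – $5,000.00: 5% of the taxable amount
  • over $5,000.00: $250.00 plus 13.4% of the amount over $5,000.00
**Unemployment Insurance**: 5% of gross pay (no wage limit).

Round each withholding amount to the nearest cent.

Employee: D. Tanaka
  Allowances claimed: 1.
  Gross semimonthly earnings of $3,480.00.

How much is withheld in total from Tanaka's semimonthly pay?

$333.50

Wage Tax: taxable = $3,480.00 − 1×$290.00 = $3,190.00
  5% × $3,190.00 = $159.50
Unemployment Insurance: 5% × $3,480.00 = $174.00
Total: $159.50 + $174.00 = $333.50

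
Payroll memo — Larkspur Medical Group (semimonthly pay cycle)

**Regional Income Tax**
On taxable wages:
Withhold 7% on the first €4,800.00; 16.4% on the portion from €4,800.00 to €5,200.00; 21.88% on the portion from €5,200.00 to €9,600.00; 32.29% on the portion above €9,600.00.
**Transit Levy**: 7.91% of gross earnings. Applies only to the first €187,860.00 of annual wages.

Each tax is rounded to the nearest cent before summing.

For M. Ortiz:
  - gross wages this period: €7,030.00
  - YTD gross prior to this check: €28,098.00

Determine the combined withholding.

Regional Income Tax: taxable = €7,030.00
  €401.60 + 21.88% × (€7,030.00 − €5,200.00) = €401.60 + 21.88% × €1,830.00 = €802.00
Transit Levy: 7.91% × €7,030.00 = €556.07
Total: €802.00 + €556.07 = €1,358.07

€1,358.07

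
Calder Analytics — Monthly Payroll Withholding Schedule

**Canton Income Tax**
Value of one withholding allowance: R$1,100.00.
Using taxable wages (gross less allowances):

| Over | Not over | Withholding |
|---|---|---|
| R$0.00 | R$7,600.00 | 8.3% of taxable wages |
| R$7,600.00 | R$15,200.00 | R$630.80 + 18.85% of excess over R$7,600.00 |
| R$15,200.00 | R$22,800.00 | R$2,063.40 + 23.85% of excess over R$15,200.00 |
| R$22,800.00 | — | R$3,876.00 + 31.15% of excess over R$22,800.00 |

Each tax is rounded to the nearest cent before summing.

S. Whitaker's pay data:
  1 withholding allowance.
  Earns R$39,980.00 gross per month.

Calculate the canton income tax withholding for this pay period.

Canton Income Tax: taxable = R$39,980.00 − 1×R$1,100.00 = R$38,880.00
  R$3,876.00 + 31.15% × (R$38,880.00 − R$22,800.00) = R$3,876.00 + 31.15% × R$16,080.00 = R$8,884.92

R$8,884.92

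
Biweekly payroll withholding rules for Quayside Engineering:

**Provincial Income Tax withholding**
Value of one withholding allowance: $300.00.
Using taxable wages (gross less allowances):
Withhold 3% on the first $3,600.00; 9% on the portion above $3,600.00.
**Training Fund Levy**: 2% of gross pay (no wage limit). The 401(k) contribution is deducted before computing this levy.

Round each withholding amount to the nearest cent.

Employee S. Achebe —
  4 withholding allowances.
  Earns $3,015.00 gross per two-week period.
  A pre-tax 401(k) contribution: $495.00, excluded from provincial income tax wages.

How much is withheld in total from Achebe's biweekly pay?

$90.00

Provincial Income Tax: taxable = $3,015.00 − $495.00 − 4×$300.00 = $1,320.00
  3% × $1,320.00 = $39.60
Training Fund Levy: 2% × $2,520.00 = $50.40
Total: $39.60 + $50.40 = $90.00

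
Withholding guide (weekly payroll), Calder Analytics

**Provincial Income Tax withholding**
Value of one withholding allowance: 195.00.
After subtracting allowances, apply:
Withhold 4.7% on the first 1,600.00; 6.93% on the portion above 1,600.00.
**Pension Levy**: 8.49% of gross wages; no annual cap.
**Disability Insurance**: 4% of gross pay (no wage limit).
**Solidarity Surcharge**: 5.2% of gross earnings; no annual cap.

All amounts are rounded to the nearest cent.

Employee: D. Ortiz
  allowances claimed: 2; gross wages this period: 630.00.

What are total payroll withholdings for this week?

Provincial Income Tax: taxable = 630.00 − 2×195.00 = 240.00
  4.7% × 240.00 = 11.28
Pension Levy: 8.49% × 630.00 = 53.49
Disability Insurance: 4% × 630.00 = 25.20
Solidarity Surcharge: 5.2% × 630.00 = 32.76
Total: 11.28 + 53.49 + 25.20 + 32.76 = 122.73

122.73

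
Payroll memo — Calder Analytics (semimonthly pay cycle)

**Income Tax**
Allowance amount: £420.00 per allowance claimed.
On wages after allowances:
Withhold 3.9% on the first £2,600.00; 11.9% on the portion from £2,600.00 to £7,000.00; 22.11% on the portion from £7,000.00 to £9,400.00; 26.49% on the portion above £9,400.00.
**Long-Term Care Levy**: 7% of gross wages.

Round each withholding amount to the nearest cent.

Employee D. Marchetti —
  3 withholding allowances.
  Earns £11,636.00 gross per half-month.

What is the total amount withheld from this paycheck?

Income Tax: taxable = £11,636.00 − 3×£420.00 = £10,376.00
  £1,155.64 + 26.49% × (£10,376.00 − £9,400.00) = £1,155.64 + 26.49% × £976.00 = £1,414.18
Long-Term Care Levy: 7% × £11,636.00 = £814.52
Total: £1,414.18 + £814.52 = £2,228.70

£2,228.70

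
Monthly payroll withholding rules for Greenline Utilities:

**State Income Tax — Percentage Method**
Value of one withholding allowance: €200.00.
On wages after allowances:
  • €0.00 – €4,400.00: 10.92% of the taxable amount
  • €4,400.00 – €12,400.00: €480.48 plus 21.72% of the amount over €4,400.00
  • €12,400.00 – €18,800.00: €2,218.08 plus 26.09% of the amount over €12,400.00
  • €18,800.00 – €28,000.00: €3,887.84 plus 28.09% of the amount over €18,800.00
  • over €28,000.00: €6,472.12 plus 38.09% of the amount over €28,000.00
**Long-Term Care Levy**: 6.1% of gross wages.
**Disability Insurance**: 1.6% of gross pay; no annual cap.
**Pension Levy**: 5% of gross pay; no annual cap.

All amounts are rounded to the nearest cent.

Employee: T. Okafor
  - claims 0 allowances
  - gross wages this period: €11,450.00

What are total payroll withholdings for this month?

€3,465.89

State Income Tax: taxable = €11,450.00
  €480.48 + 21.72% × (€11,450.00 − €4,400.00) = €480.48 + 21.72% × €7,050.00 = €2,011.74
Long-Term Care Levy: 6.1% × €11,450.00 = €698.45
Disability Insurance: 1.6% × €11,450.00 = €183.20
Pension Levy: 5% × €11,450.00 = €572.50
Total: €2,011.74 + €698.45 + €183.20 + €572.50 = €3,465.89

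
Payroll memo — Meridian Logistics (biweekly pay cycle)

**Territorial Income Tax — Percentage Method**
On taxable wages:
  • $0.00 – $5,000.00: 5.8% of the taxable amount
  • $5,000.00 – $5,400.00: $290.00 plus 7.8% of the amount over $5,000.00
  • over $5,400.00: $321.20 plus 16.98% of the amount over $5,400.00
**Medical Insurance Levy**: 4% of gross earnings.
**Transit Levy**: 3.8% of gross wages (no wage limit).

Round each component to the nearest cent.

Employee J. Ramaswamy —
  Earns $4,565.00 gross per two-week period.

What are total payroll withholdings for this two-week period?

Territorial Income Tax: taxable = $4,565.00
  5.8% × $4,565.00 = $264.77
Medical Insurance Levy: 4% × $4,565.00 = $182.60
Transit Levy: 3.8% × $4,565.00 = $173.47
Total: $264.77 + $182.60 + $173.47 = $620.84

$620.84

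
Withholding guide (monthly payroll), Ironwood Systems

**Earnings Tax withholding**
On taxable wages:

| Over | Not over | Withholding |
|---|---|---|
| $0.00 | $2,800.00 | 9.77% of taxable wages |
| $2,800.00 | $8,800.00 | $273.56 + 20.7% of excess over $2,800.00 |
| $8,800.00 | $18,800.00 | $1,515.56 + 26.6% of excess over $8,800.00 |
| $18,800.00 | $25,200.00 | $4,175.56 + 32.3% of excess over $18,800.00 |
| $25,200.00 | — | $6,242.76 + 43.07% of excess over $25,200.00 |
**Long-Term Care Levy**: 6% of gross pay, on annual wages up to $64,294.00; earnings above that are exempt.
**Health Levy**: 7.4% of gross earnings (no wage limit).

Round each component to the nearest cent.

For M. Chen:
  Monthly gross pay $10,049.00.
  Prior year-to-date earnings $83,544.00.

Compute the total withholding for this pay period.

$2,591.42

Earnings Tax: taxable = $10,049.00
  $1,515.56 + 26.6% × ($10,049.00 − $8,800.00) = $1,515.56 + 26.6% × $1,249.00 = $1,847.79
Long-Term Care Levy: YTD $83,544.00 ≥ cap $64,294.00 → $0.00
Health Levy: 7.4% × $10,049.00 = $743.63
Total: $1,847.79 + $0.00 + $743.63 = $2,591.42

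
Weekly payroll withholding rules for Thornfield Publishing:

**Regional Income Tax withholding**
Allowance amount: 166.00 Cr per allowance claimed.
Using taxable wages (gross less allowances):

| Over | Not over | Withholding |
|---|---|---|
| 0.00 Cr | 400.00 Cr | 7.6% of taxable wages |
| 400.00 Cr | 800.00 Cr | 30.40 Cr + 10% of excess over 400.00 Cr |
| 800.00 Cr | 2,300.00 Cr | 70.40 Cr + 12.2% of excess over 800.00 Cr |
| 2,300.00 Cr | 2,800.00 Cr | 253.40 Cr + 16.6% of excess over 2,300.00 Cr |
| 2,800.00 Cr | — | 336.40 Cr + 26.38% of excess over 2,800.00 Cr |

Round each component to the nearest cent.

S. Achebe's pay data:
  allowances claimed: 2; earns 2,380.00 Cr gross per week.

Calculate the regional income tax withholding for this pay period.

Regional Income Tax: taxable = 2,380.00 Cr − 2×166.00 Cr = 2,048.00 Cr
  70.40 Cr + 12.2% × (2,048.00 Cr − 800.00 Cr) = 70.40 Cr + 12.2% × 1,248.00 Cr = 222.66 Cr

222.66 Cr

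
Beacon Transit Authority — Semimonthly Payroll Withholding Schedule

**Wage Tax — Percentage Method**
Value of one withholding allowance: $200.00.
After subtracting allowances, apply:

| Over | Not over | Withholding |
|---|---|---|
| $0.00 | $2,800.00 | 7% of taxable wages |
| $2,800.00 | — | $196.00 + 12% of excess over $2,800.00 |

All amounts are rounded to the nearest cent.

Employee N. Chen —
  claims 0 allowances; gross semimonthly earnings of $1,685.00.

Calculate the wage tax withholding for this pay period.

$117.95

Wage Tax: taxable = $1,685.00
  7% × $1,685.00 = $117.95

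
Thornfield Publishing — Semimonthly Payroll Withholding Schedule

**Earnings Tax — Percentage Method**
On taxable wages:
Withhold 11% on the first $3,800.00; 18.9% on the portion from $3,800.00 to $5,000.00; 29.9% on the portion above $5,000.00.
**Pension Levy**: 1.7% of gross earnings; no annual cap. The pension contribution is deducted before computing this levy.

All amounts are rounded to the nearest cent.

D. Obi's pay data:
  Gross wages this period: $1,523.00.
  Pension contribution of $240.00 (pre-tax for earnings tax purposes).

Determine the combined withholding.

$162.94

Earnings Tax: taxable = $1,523.00 − $240.00 = $1,283.00
  11% × $1,283.00 = $141.13
Pension Levy: 1.7% × $1,283.00 = $21.81
Total: $141.13 + $21.81 = $162.94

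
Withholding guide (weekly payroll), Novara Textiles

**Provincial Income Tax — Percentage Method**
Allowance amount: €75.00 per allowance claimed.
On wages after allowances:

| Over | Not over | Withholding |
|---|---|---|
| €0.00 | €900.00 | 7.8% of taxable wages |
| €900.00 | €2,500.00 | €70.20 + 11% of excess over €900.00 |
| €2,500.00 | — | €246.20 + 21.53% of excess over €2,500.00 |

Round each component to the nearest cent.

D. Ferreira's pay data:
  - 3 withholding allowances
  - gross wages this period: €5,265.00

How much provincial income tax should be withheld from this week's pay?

Provincial Income Tax: taxable = €5,265.00 − 3×€75.00 = €5,040.00
  €246.20 + 21.53% × (€5,040.00 − €2,500.00) = €246.20 + 21.53% × €2,540.00 = €793.06

€793.06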